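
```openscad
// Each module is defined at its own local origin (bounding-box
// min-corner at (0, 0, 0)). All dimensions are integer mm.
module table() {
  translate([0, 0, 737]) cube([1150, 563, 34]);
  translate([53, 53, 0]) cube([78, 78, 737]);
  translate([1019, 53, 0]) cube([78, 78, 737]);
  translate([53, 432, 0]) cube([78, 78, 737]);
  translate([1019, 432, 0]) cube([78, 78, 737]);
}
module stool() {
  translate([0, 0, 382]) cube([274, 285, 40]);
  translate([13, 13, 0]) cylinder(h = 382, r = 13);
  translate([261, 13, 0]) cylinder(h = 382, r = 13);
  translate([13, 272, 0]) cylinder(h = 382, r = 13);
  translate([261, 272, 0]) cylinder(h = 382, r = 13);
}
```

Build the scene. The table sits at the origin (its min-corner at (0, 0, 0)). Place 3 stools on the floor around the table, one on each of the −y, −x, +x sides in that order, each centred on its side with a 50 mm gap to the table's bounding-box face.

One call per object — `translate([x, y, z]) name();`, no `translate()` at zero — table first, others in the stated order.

table();
translate([438, -335, 0]) stool();
translate([-324, 139, 0]) stool();
translate([1200, 139, 0]) stool();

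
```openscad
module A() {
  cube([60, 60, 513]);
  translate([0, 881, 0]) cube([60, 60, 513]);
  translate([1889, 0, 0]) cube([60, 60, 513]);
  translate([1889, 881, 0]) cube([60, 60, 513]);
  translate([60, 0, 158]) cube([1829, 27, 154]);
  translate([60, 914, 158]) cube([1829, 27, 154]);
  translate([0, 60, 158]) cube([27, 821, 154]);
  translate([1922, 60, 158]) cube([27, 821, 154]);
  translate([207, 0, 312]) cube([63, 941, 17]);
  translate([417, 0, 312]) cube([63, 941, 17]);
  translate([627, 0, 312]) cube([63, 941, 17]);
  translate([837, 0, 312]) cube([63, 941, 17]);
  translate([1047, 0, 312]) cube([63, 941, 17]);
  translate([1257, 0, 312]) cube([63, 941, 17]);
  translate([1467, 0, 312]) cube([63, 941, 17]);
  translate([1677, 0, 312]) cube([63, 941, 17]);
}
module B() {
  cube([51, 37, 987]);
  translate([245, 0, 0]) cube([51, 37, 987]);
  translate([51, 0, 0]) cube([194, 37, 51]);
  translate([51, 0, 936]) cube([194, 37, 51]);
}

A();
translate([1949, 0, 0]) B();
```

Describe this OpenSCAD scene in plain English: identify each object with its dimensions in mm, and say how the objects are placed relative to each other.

A is a bed frame 1949 mm long (x) by 941 mm wide (y). Four 60×60 mm corner posts, 513 mm tall, at the corners of the footprint. Four rails of 27 mm thickness and 154 mm height run between adjacent posts with their undersides at z = 158 mm, their outer faces flush with the outside of the frame (the two x-running rails run between the posts' inner faces; the two y-running rails run between the posts' inner faces). 8 slats, each 63 mm wide (x) and 17 mm thick, lie across the top of the two x-running rails, running the full 941 mm width of the frame in y; the slats are evenly spaced along x between the inner faces of the end posts with equal gaps (rounded down to the nearest mm) at the −x end and between each pair — any rounding remainder accumulates at the +x end.

B is a picture frame with a 194×885 mm rectangular opening (x by z) and a uniform 51 mm border on every side. Frame depth is 37 mm along y. It is built from two vertical stiles running the full outside height and two horizontal rails spanning the gap between the stiles.

The picture frame is against the bed frame's +x side, with their −y faces flush.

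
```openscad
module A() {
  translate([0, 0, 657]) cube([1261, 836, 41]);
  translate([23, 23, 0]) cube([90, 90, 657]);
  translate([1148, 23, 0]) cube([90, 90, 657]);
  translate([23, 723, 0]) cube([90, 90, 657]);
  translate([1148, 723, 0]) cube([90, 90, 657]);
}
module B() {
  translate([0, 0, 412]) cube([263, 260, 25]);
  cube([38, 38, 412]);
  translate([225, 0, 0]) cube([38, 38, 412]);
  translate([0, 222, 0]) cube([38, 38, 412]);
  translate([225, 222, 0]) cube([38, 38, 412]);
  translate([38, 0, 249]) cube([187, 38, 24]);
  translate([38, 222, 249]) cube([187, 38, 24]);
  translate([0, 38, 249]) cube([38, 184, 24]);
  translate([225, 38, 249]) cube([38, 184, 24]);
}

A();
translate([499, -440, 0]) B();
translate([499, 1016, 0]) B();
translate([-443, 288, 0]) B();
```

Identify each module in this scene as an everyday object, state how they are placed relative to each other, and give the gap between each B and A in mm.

Each stool's nearest face is 180 mm from the table's bounding box.

A is a table. B is a stool. Three stools sit around the table at the −y, +y, −x sides. The gap between each stool and the table is 180 mm.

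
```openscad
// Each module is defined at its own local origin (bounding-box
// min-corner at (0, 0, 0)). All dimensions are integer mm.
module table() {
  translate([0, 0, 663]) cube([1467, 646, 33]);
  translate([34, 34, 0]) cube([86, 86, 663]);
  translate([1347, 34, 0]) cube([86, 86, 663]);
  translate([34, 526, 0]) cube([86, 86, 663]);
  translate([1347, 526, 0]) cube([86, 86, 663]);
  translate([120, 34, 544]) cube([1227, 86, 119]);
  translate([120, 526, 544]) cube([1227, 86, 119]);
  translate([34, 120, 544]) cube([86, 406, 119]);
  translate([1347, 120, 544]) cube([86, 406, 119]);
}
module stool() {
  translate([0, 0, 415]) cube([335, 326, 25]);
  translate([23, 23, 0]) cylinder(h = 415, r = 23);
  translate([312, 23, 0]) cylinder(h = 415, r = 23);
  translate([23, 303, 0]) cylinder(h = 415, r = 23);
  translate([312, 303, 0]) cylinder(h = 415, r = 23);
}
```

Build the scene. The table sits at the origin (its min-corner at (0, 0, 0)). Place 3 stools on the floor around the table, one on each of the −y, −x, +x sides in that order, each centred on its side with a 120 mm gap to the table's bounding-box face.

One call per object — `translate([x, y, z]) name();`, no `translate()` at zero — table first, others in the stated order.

table();
translate([566, -446, 0]) stool();
translate([-455, 160, 0]) stool();
translate([1587, 160, 0]) stool();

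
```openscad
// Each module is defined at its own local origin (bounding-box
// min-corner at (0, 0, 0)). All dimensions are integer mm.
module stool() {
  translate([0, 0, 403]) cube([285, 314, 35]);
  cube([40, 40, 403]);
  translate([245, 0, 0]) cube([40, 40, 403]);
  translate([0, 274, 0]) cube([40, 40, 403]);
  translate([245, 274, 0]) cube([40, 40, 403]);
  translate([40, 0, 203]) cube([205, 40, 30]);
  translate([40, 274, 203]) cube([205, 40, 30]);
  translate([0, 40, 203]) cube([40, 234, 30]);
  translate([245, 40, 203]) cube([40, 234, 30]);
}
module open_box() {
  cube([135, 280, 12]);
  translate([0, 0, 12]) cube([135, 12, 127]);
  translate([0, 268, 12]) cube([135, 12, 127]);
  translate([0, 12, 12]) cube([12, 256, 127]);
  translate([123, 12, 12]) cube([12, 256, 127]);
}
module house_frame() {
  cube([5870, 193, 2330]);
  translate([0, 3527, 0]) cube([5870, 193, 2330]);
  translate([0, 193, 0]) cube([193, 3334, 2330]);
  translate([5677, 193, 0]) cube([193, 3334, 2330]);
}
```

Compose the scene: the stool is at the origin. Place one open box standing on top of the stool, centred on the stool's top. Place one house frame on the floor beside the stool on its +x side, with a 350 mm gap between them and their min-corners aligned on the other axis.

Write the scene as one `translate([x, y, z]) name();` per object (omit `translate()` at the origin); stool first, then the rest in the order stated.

stool();
translate([75, 17, 438]) open_box();
translate([635, 0, 0]) house_frame();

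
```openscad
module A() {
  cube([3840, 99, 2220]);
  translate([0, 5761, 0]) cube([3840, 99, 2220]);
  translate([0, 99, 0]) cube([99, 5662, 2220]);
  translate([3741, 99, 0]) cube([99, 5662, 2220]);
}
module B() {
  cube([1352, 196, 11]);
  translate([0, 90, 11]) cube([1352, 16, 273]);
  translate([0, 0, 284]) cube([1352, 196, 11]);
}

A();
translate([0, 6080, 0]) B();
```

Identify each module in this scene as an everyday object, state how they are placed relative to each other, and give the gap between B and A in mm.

A is a house frame. B is an I-beam. The I-beam is on the floor beside the house frame on its +y side. The gap between the I-beam and the house frame is 220 mm.

The I-beam's nearest face is 220 mm from the house frame's +y face.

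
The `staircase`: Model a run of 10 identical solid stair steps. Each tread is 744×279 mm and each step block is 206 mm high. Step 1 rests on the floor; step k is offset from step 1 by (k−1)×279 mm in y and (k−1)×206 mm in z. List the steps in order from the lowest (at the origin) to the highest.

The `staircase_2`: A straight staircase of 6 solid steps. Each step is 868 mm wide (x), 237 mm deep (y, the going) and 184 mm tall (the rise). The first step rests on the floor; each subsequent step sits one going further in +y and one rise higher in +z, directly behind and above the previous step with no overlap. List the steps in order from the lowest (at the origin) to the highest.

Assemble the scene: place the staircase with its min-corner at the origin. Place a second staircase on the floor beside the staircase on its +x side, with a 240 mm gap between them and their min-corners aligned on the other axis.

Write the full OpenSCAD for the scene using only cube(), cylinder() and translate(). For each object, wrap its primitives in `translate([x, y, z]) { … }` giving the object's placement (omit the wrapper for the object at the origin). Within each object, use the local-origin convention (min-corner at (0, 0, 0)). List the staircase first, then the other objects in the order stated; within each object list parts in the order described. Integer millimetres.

cube([744, 279, 206]);
translate([0, 279, 206]) cube([744, 279, 206]);
translate([0, 558, 412]) cube([744, 279, 206]);
translate([0, 837, 618]) cube([744, 279, 206]);
translate([0, 1116, 824]) cube([744, 279, 206]);
translate([0, 1395, 1030]) cube([744, 279, 206]);
translate([0, 1674, 1236]) cube([744, 279, 206]);
translate([0, 1953, 1442]) cube([744, 279, 206]);
translate([0, 2232, 1648]) cube([744, 279, 206]);
translate([0, 2511, 1854]) cube([744, 279, 206]);
translate([984, 0, 0]) {
  cube([868, 237, 184]);
  translate([0, 237, 184]) cube([868, 237, 184]);
  translate([0, 474, 368]) cube([868, 237, 184]);
  translate([0, 711, 552]) cube([868, 237, 184]);
  translate([0, 948, 736]) cube([868, 237, 184]);
  translate([0, 1185, 920]) cube([868, 237, 184]);
}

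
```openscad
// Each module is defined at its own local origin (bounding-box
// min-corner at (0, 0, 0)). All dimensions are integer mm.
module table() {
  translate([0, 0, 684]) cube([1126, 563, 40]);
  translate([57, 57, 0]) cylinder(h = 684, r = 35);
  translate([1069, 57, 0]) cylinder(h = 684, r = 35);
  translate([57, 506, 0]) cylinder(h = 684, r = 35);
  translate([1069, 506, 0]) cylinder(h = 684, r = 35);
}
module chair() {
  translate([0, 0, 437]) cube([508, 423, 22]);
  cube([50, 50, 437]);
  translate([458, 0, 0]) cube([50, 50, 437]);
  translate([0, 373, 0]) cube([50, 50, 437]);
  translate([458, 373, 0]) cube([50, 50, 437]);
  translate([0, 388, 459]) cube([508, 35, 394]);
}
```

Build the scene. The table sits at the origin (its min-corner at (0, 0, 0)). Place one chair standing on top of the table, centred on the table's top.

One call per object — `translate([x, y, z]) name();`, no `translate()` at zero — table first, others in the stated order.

table();
translate([309, 70, 724]) chair();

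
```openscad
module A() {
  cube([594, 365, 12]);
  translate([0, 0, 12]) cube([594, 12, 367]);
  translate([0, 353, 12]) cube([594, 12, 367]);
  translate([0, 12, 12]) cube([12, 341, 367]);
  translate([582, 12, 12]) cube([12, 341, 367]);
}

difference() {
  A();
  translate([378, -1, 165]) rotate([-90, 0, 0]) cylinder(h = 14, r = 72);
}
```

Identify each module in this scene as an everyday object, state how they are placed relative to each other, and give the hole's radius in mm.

A is an open box. The open box has a circular hole through its front wall. The hole's radius is 72 mm.

The subtracted cylinder has r = 72 mm.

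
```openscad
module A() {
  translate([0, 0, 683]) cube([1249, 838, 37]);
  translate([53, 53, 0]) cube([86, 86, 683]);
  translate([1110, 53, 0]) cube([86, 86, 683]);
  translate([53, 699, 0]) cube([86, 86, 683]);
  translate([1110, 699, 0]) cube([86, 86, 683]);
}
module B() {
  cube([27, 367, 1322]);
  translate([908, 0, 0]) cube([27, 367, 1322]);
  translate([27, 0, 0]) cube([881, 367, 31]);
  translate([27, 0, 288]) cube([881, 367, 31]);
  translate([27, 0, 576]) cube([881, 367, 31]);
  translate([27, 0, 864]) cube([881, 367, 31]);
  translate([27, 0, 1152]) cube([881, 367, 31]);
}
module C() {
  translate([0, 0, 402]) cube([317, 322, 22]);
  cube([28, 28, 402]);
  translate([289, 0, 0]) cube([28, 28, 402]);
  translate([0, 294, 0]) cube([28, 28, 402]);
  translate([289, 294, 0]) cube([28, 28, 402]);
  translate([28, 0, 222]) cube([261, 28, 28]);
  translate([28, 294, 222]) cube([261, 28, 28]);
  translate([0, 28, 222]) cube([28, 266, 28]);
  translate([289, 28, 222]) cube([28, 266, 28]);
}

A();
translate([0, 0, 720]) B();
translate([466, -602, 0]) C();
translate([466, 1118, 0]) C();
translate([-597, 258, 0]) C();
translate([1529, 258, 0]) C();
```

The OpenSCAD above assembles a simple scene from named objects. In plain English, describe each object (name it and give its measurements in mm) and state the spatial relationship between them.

A is a rectangular dining table. The top is 1249×838×37 mm with its upper surface at z = 720 mm. It stands on four 86×86 mm square legs, each inset 53 mm from the nearest pair of top edges, running from the floor to the underside of the top.

B is a bookshelf 935 mm wide overall, 367 mm deep and 1322 mm tall. The two sides are 27 mm thick vertical panels. 5 horizontal shelves of 31 mm thickness span between the inner faces of the sides; the lowest shelf sits on the floor and shelves are stacked with a clear vertical gap of 257 mm between each pair.

C is a simple wooden stool: a rectangular seat 317 mm (x) by 322 mm (y), 22 mm thick, top face at z = 424 mm, on four square legs, each 28×28 mm in cross-section. The legs rest on z = 0, each flush with a corner of the seat. Four stretchers, 28 mm wide and 28 mm tall, connect adjacent legs with their undersides at z = 222 mm, each running between the inner faces of the legs it joins and aligned with the legs' outer faces on the other axis.

The bookshelf is on top of the table. Four stools sit around the table at the −y, +y, −x, +x sides.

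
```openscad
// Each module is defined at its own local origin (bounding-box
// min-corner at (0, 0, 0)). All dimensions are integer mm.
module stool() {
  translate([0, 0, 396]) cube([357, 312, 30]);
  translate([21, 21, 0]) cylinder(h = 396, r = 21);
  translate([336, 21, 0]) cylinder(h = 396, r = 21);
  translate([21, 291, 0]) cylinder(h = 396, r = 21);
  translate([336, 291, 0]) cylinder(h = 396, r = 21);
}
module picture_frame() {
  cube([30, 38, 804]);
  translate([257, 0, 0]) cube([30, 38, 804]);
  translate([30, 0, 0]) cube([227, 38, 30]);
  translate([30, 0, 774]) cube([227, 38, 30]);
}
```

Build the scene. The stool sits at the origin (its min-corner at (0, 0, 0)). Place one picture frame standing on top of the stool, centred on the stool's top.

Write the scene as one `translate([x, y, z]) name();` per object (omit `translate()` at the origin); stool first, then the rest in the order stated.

stool();
translate([35, 137, 426]) picture_frame();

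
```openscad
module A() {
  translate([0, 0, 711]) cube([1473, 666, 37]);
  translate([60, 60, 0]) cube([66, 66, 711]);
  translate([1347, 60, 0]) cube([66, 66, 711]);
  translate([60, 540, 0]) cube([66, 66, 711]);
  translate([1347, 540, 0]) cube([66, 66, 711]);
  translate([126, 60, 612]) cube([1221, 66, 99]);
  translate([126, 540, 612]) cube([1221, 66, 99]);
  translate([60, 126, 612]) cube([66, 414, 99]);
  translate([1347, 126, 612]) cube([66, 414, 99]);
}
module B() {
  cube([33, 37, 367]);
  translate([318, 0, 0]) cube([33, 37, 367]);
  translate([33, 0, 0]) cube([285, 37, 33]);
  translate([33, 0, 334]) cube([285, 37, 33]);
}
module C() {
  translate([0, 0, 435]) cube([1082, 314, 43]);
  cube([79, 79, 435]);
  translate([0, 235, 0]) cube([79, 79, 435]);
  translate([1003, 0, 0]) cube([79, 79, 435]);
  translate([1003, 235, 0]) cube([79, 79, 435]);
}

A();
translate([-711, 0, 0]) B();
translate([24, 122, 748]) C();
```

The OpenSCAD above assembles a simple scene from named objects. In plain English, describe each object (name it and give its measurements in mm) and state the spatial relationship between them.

A is a table: top 1473 mm (x) × 666 mm (y), 37 mm thick, upper face at z = 748 mm, on four 66×66 mm square legs, each inset 60 mm from the nearest pair of top edges, running from z = 0 to the bottom of the top. Four apron rails, 66 mm thick and 99 mm tall, run between adjacent legs with their top edges flush with the underside of the top and their outer faces flush with the legs' outer faces.

B is a picture frame with a 285×301 mm rectangular opening (x by z) and a uniform 33 mm border on every side. Frame depth is 37 mm along y. It is built from two vertical stiles running the full outside height and two horizontal rails spanning the gap between the stiles.

C is a bench: a 1082×314 mm seat slab, 43 mm thick, top at z = 478 mm, on four 79×79 mm square legs flush with the seat corners and standing on z = 0.

The picture frame is on the floor beside the table on its −x side. The bench is on top of the table.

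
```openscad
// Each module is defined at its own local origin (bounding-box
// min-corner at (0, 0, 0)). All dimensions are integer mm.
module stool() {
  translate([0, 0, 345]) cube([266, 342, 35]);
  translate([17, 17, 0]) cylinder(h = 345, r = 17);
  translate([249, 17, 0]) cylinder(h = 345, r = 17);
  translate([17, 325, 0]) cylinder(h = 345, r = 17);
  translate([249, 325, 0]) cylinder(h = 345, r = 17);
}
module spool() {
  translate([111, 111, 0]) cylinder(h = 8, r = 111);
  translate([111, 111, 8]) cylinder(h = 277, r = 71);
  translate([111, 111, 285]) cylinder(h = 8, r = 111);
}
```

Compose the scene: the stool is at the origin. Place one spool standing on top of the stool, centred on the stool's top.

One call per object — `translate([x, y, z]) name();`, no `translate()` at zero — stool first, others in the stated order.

stool();
translate([22, 60, 380]) spool();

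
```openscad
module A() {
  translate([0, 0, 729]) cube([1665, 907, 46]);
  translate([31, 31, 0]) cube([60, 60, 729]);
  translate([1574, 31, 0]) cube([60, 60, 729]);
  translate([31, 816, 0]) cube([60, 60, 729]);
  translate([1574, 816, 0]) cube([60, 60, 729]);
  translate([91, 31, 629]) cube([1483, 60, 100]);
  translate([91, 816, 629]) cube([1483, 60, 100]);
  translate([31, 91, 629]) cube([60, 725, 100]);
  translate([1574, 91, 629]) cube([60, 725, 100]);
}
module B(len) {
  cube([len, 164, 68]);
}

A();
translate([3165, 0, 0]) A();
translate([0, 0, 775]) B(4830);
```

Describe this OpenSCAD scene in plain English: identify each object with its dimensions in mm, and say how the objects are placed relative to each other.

A is a table: top 1665 mm (x) × 907 mm (y), 46 mm thick, upper face at z = 775 mm, on four 60×60 mm square legs, each inset 31 mm from the nearest pair of top edges, running from z = 0 to the bottom of the top. Four apron rails, 60 mm thick and 100 mm tall, run between adjacent legs with their top edges flush with the underside of the top and their outer faces flush with the legs' outer faces.

B is a rectangular beam 4830 mm long (x), 164 mm deep (y), 68 mm thick (z).

The beam spans the tops of two tables placed 1500 mm apart, resting at z = 775 mm.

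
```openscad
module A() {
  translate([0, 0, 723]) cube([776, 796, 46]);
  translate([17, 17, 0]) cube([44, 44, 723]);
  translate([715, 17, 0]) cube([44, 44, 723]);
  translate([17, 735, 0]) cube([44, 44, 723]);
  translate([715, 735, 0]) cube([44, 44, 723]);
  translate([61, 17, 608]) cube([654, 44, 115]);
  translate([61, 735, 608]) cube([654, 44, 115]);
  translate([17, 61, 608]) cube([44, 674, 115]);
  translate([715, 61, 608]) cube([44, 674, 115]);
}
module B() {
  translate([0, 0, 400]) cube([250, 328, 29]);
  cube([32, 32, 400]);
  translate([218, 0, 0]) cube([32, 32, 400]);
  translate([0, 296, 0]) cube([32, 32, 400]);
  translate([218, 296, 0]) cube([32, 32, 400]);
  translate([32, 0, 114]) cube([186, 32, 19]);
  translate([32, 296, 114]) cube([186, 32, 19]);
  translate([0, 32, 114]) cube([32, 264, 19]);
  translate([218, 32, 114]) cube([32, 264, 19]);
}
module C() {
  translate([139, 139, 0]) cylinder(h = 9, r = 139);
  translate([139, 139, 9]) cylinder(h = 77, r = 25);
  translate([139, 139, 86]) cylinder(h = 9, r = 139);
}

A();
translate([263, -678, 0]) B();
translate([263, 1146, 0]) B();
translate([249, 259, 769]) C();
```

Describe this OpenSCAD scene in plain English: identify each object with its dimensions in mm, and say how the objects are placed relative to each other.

A is a table: top 776 mm (x) × 796 mm (y), 46 mm thick, upper face at z = 769 mm, on four 44×44 mm square legs, each inset 17 mm from the nearest pair of top edges, running from z = 0 to the bottom of the top. Four apron rails, 44 mm thick and 115 mm tall, run between adjacent legs with their top edges flush with the underside of the top and their outer faces flush with the legs' outer faces.

B is a simple wooden stool: a rectangular seat 250 mm (x) by 328 mm (y), 29 mm thick, top face at z = 429 mm, on four square legs, each 32×32 mm in cross-section. The legs rest on z = 0, each flush with a corner of the seat. Four stretchers, 32 mm wide and 19 mm tall, connect adjacent legs with their undersides at z = 114 mm, each running between the inner faces of the legs it joins and aligned with the legs' outer faces on the other axis.

C is a spool: two coaxial disc flanges of radius 139 mm and thickness 9 mm, joined by a core cylinder of radius 25 mm and height 77 mm. The lower flange rests on z = 0 and the three cylinders share a vertical axis.

Two stools sit around the table at the −y, +y sides. The spool is on top of the table, centred.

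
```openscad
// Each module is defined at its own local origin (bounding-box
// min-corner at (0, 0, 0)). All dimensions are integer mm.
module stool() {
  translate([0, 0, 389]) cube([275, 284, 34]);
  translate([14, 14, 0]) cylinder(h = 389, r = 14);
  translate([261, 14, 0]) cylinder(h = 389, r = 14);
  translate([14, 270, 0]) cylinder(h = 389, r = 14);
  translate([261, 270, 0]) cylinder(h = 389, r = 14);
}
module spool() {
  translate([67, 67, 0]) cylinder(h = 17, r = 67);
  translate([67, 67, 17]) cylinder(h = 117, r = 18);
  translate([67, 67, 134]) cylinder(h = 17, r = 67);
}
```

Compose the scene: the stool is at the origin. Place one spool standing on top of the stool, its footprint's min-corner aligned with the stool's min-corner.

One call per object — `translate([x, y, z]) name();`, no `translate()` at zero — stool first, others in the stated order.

stool();
translate([0, 0, 423]) spool();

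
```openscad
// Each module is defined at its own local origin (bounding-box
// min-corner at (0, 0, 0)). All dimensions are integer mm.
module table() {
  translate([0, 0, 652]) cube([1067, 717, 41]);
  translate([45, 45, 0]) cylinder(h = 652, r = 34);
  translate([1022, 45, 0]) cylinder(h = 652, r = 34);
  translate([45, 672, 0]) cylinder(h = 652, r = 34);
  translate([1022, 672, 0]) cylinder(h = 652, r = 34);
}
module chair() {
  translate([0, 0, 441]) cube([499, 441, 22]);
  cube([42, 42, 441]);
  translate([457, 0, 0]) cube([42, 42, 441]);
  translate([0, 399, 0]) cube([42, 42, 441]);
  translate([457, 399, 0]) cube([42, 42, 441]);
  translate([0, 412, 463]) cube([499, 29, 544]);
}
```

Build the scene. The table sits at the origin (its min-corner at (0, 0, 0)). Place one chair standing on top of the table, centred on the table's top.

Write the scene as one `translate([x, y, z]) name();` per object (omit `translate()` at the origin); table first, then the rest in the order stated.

table();
translate([284, 138, 693]) chair();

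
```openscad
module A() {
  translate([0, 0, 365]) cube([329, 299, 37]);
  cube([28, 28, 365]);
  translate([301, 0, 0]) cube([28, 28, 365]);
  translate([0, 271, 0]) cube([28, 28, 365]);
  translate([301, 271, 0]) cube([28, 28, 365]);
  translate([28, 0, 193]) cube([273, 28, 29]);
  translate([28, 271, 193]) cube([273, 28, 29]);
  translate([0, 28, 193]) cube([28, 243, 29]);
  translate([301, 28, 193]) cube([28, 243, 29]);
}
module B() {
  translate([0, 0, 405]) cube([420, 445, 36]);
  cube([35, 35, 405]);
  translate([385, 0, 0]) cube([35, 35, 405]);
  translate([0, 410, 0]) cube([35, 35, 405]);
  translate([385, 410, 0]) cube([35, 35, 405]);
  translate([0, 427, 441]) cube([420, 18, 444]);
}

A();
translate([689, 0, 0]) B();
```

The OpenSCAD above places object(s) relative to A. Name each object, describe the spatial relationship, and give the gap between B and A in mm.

The chair's nearest face is 360 mm from the stool's +x face.

A is a stool. B is a chair. The chair is on the floor beside the stool on its +x side. The gap between the chair and the stool is 360 mm.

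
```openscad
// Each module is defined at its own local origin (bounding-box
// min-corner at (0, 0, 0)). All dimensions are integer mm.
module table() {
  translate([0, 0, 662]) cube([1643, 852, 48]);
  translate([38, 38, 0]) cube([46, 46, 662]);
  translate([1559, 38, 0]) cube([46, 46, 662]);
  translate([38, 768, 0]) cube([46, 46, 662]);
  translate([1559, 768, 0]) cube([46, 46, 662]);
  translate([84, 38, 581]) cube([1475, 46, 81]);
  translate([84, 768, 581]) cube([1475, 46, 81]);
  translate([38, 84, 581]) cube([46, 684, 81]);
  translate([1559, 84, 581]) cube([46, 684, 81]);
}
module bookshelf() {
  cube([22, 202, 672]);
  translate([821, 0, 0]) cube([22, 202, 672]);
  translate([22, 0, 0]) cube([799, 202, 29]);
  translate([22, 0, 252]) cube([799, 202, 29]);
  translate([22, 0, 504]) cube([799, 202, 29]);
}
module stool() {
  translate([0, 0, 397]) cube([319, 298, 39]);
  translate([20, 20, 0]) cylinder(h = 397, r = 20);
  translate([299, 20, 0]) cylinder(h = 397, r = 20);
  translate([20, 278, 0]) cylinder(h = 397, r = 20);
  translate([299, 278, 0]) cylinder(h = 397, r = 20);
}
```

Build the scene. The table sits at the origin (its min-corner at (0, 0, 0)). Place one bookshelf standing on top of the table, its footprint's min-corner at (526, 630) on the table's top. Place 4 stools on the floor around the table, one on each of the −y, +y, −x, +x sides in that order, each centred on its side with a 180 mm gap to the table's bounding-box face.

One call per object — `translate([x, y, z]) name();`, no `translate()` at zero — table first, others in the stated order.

table();
translate([526, 630, 710]) bookshelf();
translate([662, -478, 0]) stool();
translate([662, 1032, 0]) stool();
translate([-499, 277, 0]) stool();
translate([1823, 277, 0]) stool();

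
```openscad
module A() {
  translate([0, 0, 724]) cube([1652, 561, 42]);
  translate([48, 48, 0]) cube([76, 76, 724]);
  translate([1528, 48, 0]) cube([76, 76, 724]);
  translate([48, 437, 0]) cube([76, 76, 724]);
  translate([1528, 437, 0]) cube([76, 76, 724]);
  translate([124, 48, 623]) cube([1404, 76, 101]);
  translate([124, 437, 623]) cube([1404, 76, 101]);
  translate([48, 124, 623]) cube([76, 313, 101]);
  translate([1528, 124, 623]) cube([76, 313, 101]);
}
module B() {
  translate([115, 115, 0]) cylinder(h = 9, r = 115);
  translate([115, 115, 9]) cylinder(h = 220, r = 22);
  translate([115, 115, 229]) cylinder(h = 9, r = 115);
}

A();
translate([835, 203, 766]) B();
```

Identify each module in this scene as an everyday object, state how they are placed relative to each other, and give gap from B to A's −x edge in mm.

A is a table. B is a spool. The spool is on top of the table. The gap from the spool to the table's −x edge is 835 mm.

The spool's min-x is at 835; the table's min-x is 0; gap = 835 mm.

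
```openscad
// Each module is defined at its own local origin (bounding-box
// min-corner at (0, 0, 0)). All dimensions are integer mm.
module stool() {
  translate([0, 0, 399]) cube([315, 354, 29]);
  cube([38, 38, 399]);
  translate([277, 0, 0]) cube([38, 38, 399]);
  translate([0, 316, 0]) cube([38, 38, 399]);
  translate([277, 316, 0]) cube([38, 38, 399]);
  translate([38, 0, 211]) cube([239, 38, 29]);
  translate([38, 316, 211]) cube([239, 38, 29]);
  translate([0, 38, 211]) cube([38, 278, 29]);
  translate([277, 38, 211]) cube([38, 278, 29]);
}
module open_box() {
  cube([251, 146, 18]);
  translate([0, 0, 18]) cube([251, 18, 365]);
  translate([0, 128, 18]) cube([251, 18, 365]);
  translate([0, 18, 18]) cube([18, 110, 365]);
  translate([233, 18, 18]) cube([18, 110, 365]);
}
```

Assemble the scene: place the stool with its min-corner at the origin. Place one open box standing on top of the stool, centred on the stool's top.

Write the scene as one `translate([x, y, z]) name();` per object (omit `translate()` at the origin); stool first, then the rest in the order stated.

stool();
translate([32, 104, 428]) open_box();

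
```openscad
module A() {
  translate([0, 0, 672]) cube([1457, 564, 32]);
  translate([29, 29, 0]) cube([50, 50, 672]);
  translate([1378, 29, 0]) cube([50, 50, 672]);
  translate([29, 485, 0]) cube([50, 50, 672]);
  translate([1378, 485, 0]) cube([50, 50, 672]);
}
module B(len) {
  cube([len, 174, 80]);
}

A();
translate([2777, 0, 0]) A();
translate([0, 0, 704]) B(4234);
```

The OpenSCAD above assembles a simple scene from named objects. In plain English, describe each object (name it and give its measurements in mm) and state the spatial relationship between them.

A is a table: top 1457 mm (x) × 564 mm (y), 32 mm thick, upper face at z = 704 mm, on four 50×50 mm square legs, each inset 29 mm from the nearest pair of top edges, running from z = 0 to the bottom of the top.

B is a rectangular beam 4234 mm long (x), 174 mm deep (y), 80 mm thick (z).

The beam spans the tops of two tables placed 1320 mm apart, resting at z = 704 mm.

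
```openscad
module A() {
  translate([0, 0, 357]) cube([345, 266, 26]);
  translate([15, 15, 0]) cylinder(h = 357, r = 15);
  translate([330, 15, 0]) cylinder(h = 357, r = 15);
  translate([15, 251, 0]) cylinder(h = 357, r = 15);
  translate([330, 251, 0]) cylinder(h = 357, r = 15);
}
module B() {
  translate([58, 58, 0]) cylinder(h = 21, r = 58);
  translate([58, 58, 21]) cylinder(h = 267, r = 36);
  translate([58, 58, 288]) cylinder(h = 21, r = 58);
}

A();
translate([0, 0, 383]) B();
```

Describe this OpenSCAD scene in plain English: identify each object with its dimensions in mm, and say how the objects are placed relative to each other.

A is a simple wooden stool: a rectangular seat 345 mm (x) by 266 mm (y), 26 mm thick, top face at z = 383 mm, on four round legs, each 30 mm in diameter. The legs rest on z = 0, each leg's axis is inset half a diameter from the nearest pair of seat edges (so the leg's bounding box is flush with the corner).

B is a spool: two coaxial disc flanges of radius 58 mm and thickness 21 mm, joined by a core cylinder of radius 36 mm and height 267 mm. The lower flange rests on z = 0 and the three cylinders share a vertical axis.

The spool is on top of the stool.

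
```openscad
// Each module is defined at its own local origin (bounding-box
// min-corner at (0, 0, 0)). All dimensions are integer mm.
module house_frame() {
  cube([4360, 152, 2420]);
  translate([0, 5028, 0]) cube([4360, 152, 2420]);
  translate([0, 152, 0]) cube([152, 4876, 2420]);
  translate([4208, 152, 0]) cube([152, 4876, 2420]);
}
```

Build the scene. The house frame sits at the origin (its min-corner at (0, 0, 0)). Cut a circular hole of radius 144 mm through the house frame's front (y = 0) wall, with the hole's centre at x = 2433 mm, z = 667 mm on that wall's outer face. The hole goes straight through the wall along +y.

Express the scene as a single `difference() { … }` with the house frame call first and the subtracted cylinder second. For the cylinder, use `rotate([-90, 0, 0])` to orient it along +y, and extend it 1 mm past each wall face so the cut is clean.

difference() {
  house_frame();
  translate([2433, -1, 667]) rotate([-90, 0, 0]) cylinder(h = 154, r = 144);
}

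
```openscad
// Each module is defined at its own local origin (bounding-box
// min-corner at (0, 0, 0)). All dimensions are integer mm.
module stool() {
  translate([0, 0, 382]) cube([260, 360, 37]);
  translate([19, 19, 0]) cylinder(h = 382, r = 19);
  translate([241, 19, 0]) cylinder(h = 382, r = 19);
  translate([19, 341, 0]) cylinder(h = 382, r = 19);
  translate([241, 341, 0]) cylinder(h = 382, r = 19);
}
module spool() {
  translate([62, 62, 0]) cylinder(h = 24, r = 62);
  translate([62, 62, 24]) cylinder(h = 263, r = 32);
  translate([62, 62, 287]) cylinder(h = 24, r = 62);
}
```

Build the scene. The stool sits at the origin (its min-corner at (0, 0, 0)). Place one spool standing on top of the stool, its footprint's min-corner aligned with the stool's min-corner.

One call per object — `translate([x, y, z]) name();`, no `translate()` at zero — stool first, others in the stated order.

stool();
translate([0, 0, 419]) spool();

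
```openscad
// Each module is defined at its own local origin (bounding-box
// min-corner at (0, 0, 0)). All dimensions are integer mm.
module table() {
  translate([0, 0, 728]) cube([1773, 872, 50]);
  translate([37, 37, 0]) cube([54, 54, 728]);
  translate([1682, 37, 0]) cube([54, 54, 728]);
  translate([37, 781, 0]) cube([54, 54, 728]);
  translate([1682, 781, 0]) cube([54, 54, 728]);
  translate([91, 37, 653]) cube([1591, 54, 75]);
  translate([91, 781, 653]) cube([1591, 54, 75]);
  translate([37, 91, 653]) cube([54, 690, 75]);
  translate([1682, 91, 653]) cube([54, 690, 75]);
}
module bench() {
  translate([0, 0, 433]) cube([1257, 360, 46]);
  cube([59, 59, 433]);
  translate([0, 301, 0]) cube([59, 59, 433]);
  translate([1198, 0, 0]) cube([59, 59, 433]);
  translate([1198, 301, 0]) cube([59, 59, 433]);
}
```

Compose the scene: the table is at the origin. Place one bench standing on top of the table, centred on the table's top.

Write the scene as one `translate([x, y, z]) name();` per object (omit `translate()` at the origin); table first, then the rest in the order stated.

table();
translate([258, 256, 778]) bench();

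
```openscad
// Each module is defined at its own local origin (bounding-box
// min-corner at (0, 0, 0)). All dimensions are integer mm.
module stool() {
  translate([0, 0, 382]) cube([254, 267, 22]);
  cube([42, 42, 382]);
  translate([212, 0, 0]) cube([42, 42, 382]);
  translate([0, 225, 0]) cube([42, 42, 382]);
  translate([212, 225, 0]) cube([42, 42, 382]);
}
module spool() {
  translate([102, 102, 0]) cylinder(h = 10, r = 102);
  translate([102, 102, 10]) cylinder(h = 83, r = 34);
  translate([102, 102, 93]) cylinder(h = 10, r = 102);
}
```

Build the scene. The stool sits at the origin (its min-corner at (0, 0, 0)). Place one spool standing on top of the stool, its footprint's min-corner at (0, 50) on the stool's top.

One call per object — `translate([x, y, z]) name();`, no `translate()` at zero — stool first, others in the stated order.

stool();
translate([0, 50, 404]) spool();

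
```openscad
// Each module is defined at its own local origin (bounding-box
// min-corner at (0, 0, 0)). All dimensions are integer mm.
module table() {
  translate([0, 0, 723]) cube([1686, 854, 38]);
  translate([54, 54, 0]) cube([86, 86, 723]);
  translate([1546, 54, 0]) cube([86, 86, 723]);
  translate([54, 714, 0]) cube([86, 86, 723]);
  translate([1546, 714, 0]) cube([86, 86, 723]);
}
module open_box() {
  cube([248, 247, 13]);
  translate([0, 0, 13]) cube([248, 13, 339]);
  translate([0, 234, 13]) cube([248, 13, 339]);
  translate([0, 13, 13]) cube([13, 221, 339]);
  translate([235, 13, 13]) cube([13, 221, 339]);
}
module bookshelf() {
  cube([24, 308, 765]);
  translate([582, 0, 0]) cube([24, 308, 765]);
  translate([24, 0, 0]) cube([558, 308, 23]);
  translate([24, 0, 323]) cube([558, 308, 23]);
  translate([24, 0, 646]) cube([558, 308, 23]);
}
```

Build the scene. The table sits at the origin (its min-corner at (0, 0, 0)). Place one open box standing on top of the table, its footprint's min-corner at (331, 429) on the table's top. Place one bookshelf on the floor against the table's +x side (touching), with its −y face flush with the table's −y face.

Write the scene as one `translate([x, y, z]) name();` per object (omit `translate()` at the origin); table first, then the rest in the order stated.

table();
translate([331, 429, 761]) open_box();
translate([1686, 0, 0]) bookshelf();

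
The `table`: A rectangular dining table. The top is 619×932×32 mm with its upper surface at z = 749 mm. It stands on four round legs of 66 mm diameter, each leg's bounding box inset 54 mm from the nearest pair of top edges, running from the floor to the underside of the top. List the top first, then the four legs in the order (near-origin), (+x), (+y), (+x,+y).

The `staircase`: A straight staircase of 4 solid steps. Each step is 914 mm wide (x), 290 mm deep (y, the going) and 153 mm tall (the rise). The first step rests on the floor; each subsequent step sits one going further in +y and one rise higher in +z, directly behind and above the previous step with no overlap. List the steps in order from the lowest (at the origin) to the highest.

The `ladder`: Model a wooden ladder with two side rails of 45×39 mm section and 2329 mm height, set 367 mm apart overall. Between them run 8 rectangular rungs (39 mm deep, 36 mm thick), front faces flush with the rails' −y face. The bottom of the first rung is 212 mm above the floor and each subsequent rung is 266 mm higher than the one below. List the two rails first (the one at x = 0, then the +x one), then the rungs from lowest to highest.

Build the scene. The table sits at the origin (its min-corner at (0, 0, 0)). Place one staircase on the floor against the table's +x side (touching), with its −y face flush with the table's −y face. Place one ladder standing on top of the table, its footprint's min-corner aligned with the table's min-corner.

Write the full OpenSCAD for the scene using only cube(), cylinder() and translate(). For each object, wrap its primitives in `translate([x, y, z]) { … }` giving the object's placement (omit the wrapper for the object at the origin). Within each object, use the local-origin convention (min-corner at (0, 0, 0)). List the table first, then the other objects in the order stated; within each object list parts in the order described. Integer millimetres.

translate([0, 0, 717]) cube([619, 932, 32]);
translate([87, 87, 0]) cylinder(h = 717, r = 33);
translate([532, 87, 0]) cylinder(h = 717, r = 33);
translate([87, 845, 0]) cylinder(h = 717, r = 33);
translate([532, 845, 0]) cylinder(h = 717, r = 33);
translate([619, 0, 0]) {
  cube([914, 290, 153]);
  translate([0, 290, 153]) cube([914, 290, 153]);
  translate([0, 580, 306]) cube([914, 290, 153]);
  translate([0, 870, 459]) cube([914, 290, 153]);
}
translate([0, 0, 749]) {
  cube([45, 39, 2329]);
  translate([322, 0, 0]) cube([45, 39, 2329]);
  translate([45, 0, 212]) cube([277, 39, 36]);
  translate([45, 0, 478]) cube([277, 39, 36]);
  translate([45, 0, 744]) cube([277, 39, 36]);
  translate([45, 0, 1010]) cube([277, 39, 36]);
  translate([45, 0, 1276]) cube([277, 39, 36]);
  translate([45, 0, 1542]) cube([277, 39, 36]);
  translate([45, 0, 1808]) cube([277, 39, 36]);
  translate([45, 0, 2074]) cube([277, 39, 36]);
}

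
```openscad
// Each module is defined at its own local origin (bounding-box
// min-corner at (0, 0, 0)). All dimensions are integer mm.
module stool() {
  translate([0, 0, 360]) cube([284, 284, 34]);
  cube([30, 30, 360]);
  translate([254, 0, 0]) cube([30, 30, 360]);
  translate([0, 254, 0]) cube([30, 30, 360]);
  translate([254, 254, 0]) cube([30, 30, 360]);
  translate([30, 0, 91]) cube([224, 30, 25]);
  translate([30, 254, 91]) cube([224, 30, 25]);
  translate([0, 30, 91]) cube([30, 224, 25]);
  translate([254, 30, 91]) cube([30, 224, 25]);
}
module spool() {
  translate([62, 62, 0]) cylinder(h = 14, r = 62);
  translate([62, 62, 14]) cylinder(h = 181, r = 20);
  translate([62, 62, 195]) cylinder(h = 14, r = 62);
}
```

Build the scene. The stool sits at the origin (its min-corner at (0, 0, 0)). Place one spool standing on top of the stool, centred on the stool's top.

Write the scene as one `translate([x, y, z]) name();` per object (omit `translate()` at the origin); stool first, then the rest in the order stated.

stool();
translate([80, 80, 394]) spool();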